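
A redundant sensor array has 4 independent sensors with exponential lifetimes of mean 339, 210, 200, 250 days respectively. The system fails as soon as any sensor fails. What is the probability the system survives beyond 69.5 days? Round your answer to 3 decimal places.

The first failure time is exponential with rate Σλ_i = 1/339 + 1/210 + 1/200 + 1/250 = 0.0167118 per day.
P(min > 69.5) = e^(−0.0167118·69.5) = e^(−1.1615) ≈ 0.313.

0.313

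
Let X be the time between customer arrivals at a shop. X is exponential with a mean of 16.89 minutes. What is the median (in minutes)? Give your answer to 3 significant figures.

The rate is λ = 1/16.89 = 0.0592066 per minute.
Set 1 − e^(−λt) = 0.5, so t = −ln(0.5)/λ = 0.69315/0.0592066 ≈ 11.7073 minutes.

11.7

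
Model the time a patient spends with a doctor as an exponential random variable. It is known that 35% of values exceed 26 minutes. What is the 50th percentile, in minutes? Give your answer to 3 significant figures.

17.2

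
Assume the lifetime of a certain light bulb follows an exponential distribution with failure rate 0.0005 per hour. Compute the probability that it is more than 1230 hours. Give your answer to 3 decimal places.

P(X > 1230) = e^(−λ·1230) = e^(−0.615) ≈ 0.541.

0.541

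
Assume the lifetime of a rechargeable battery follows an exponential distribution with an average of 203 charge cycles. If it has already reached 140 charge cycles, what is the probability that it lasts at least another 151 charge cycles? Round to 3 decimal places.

The rate is λ = 1/203 = 0.00492611 per charge cycle.
P(X > s+t | X > s) = e^(−λ(s+t))/e^(−λs) = e^(−λt), independent of s = 140.
P(X > 151) = e^(−0.74384) ≈ 0.475.

0.475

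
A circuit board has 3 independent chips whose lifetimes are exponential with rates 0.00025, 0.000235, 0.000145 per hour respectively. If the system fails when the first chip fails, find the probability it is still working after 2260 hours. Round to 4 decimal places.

The time to first failure is exponential with rate Σλ = 0.00025 + 0.000235 + 0.000145 = 0.00063.
P(min > 2260) = e^(−0.00063·2260) = e^(−1.4238) ≈ 0.2408.

0.2408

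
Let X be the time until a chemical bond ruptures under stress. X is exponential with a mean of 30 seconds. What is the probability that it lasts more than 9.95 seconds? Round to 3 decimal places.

0.718

The rate is λ = 1/30 = 0.0333333 per second.
P(X > 9.95) = e^(−λ·9.95) = e^(−0.33167) ≈ 0.718.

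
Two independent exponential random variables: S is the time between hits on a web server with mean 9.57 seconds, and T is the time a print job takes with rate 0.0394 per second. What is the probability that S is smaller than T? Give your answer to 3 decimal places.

0.726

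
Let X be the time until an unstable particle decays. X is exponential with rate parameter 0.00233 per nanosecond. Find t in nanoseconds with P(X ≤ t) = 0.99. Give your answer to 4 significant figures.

Set 1 − e^(−λt) = 0.99, so t = −ln(0.01)/λ = 4.6052/0.00233 ≈ 1976.47 nanoseconds.

1976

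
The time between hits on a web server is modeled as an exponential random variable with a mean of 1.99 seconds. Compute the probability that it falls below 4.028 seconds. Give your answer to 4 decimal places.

0.8679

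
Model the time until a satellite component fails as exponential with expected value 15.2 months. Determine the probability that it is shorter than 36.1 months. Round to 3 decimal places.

The rate is λ = 1/15.2 = 0.0657895 per month.
P(X ≤ 36.1) = 1 − e^(−λ·36.1) = 1 − e^(−2.375) ≈ 0.907.

0.907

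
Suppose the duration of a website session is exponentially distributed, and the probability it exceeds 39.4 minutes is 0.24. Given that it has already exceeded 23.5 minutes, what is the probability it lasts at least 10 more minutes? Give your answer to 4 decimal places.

0.6961

From e^(−λ·39.4) = 0.24, λ = −ln(0.24)/39.4 = 0.0362212.
Memoryless: P(X > 23.5+10 | X > 23.5) = P(X > 10) = e^(−0.0362212·10) ≈ 0.6961.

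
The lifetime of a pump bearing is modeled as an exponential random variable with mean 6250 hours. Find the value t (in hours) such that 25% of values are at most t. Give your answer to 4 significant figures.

1798

The rate is λ = 1/6250 = 0.00016 per hour.
Set 1 − e^(−λt) = 0.25, so t = −ln(0.75)/λ = 0.28768/0.00016 ≈ 1798.01 hours.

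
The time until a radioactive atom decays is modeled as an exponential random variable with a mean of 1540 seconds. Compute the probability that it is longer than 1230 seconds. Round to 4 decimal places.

The rate is λ = 1/1540 = 0.000649351 per second.
P(X > 1230) = e^(−λ·1230) = e^(−0.7987) ≈ 0.4499.

0.4499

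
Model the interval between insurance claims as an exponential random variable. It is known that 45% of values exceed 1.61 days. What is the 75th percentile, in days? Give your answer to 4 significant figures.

2.795

e^(−λ·1.61) = 0.45 ⇒ λ = −ln(0.45)/1.61 = 0.495968.
75th percentile: 1 − e^(−λt) = 0.75, t = −ln(0.25)/λ = 2.79513 days.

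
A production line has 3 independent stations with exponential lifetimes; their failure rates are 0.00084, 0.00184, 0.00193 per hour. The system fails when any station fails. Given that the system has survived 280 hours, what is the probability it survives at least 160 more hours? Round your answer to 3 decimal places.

0.478

Time to first failure ~ Exp(Σλ) with Σλ = 0.00461.
By memorylessness, P(T > 280+160 | T > 280) = P(T > 160) = e^(−0.00461·160) ≈ 0.478.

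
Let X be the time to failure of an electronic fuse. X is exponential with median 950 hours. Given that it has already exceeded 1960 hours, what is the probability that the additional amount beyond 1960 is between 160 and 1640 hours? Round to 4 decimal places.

0.5876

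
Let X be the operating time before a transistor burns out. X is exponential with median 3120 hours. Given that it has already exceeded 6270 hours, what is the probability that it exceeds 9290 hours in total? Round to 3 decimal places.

0.511

For an exponential, median = ln(2)/λ, so λ = ln 2 / 3120 = 0.000222163 per hour.
P(X > s+t | X > s) = e^(−λ(s+t))/e^(−λs) = e^(−λt), independent of s = 6270.
P(X > 3020) = e^(−0.67093) ≈ 0.511.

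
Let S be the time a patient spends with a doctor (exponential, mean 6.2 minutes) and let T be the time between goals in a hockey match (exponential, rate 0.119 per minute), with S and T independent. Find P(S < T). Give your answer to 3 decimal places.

λ_1 = 1/6.2 = 0.16129, λ_2 = 0.119.
For independent exponentials, P(S < T) = λ_1/(λ_1+λ_2) = 0.16129/0.28029 ≈ 0.575.

0.575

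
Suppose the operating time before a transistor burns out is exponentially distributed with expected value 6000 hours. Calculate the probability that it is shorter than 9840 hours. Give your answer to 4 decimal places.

0.8060

The rate is λ = 1/6000 = 0.000166667 per hour.
P(X ≤ 9840) = 1 − e^(−λ·9840) = 1 − e^(−1.64) ≈ 0.8060.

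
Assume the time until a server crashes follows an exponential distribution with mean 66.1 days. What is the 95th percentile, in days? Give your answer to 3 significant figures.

198

The rate is λ = 1/66.1 = 0.0151286 per day.
Set 1 − e^(−λt) = 0.95, so t = −ln(0.05)/λ = 2.9957/0.0151286 ≈ 198.018 days.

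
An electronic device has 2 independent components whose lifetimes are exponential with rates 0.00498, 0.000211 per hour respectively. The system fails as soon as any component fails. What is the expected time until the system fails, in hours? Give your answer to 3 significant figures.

193

The time to first failure is exponential with rate Σλ = 0.00498 + 0.000211 = 0.005191.
E[min] = 1/Σλ = 1/0.005191 = 192.641 hours.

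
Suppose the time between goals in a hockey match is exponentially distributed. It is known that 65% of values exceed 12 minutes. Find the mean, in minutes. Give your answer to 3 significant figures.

27.9

e^(−λ·12) = 0.65 ⇒ λ = −ln(0.65)/12 = 0.0358986.
Mean = 1/λ = 27.8563 minutes.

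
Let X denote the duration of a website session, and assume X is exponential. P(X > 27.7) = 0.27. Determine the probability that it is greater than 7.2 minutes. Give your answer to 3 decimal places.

0.712

e^(−λ·27.7) = 0.27 ⇒ λ = −ln(0.27)/27.7 = 0.0472684.
P(X > 7.2) = e^(−0.0472684·7.2) = e^(−0.34033) ≈ 0.712.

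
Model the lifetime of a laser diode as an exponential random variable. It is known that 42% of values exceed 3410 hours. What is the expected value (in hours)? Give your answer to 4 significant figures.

3931

e^(−λ·3410) = 0.42 ⇒ λ = −ln(0.42)/3410 = 0.000254399.
Mean = 1/λ = 3930.83 hours.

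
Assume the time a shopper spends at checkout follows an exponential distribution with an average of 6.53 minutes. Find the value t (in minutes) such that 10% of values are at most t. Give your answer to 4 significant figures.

0.6880

The rate is λ = 1/6.53 = 0.153139 per minute.
Set 1 − e^(−λt) = 0.1, so t = −ln(0.9)/λ = 0.10536/0.153139 ≈ 0.688004 minutes.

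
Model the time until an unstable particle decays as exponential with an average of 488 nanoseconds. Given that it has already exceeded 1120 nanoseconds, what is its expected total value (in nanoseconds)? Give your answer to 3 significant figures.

1610

The rate is λ = 1/488 = 0.00204918 per nanosecond.
By memorylessness, E[X | X > 1120] = 1120 + 1/λ = 1120 + 488 = 1608 nanoseconds.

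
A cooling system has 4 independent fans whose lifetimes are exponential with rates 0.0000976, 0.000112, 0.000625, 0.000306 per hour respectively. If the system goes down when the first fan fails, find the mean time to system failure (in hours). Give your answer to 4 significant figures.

The time to first failure is exponential with rate Σλ = 0.0000976 + 0.000112 + 0.000625 + 0.000306 = 0.0011406.
E[min] = 1/Σλ = 1/0.0011406 = 876.732 hours.

876.7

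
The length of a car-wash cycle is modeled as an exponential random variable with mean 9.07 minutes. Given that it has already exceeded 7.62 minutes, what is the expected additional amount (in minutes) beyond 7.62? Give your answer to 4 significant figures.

The rate is λ = 1/9.07 = 0.110254 per minute.
By memorylessness, the remaining amount past any threshold is again Exp(λ) with mean 1/λ = 9.07 minutes.

9.070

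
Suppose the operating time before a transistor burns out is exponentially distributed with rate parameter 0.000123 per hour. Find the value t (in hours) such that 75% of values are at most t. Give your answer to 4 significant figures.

11270

Set 1 − e^(−λt) = 0.75, so t = −ln(0.25)/λ = 1.3863/0.000123 ≈ 11270.7 hours.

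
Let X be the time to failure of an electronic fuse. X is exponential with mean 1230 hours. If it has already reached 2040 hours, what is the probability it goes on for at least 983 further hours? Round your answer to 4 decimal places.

0.4497

The rate is λ = 1/1230 = 0.000813008 per hour.
By the memoryless property, P(X > 2040+983 | X > 2040) = P(X > 983).
P(X > 983) = e^(−0.79919) ≈ 0.4497.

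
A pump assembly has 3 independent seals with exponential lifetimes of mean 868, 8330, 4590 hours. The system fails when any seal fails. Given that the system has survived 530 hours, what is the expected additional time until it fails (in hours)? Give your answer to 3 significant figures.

671

First-failure rate Σλ = 1/868 + 1/8330 + 1/4590 = 0.00148999.
By memorylessness the expected residual is 1/Σλ = 671.147 hours, regardless of the 530 already elapsed.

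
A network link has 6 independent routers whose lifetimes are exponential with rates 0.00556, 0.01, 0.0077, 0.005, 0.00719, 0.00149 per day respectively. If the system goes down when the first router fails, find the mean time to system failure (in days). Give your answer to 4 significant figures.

27.07

The time to first failure is exponential with rate Σλ = 0.00556 + 0.01 + 0.0077 + 0.005 + 0.00719 + 0.00149 = 0.03694.
E[min] = 1/Σλ = 1/0.03694 = 27.0709 days.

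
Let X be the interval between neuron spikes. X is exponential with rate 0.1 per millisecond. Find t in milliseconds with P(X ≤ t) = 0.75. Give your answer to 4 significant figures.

13.86

Set 1 − e^(−λt) = 0.75, so t = −ln(0.25)/λ = 1.3863/0.1 ≈ 13.8629 milliseconds.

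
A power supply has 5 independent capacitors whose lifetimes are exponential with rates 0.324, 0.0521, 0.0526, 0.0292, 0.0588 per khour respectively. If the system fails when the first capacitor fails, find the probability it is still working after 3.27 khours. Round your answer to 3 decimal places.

0.185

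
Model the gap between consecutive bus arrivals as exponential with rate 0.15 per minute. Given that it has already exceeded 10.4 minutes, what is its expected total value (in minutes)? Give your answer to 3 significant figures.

17.1

By memorylessness, E[X | X > 10.4] = 10.4 + 1/λ = 10.4 + 6.66667 = 17.0667 minutes.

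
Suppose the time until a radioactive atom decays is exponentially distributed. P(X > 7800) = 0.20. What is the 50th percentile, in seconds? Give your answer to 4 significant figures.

3359

e^(−λ·7800) = 0.20 ⇒ λ = −ln(0.20)/7800 = 0.000206338.
50th percentile: 1 − e^(−λt) = 0.5, t = −ln(0.5)/λ = 3359.28 seconds.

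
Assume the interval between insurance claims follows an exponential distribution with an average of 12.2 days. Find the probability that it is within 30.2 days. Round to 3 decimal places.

0.916

The rate is λ = 1/12.2 = 0.0819672 per day.
P(X ≤ 30.2) = 1 − e^(−λ·30.2) = 1 − e^(−2.4754) ≈ 0.916.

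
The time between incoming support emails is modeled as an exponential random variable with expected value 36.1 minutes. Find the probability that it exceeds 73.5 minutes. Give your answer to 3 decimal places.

The rate is λ = 1/36.1 = 0.0277008 per minute.
P(X > 73.5) = e^(−λ·73.5) = e^(−2.036) ≈ 0.131.

0.131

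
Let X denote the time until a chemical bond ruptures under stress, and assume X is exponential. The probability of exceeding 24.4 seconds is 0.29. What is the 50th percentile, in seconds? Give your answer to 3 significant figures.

13.7

e^(−λ·24.4) = 0.29 ⇒ λ = −ln(0.29)/24.4 = 0.0507326.
50th percentile: 1 − e^(−λt) = 0.5, t = −ln(0.5)/λ = 13.6628 seconds.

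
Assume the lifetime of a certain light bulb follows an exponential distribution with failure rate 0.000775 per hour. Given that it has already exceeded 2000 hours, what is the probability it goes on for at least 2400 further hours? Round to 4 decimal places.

0.1557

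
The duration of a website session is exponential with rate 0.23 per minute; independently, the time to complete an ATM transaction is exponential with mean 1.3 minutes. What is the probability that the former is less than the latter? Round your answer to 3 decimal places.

0.230

λ_1 = 0.23, λ_2 = 1/1.3 = 0.769231.
For independent exponentials, P(the former < the latter) = λ_1/(λ_1+λ_2) = 0.23/0.999231 ≈ 0.230.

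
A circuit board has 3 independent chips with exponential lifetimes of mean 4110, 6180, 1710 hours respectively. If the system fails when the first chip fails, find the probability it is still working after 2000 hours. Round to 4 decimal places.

The first failure time is exponential with rate Σλ_i = 1/4110 + 1/6180 + 1/1710 = 0.000989917 per hour.
P(min > 2000) = e^(−0.000989917·2000) = e^(−1.9798) ≈ 0.1381.

0.1381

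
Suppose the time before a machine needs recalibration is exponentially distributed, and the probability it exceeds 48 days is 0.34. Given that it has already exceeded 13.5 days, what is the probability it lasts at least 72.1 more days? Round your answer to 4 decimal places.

From e^(−λ·48) = 0.34, λ = −ln(0.34)/48 = 0.0224752.
Memoryless: P(X > 13.5+72.1 | X > 13.5) = P(X > 72.1) = e^(−0.0224752·72.1) ≈ 0.1978.

0.1978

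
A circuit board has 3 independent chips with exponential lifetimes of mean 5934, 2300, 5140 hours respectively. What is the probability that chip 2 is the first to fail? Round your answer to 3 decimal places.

0.545

Rates: λ_i = 1/mean_i → 0.00016852, 0.000434783, 0.000194553; Σλ = 0.000797856.
P(chip 2 first) = λ_2/Σλ = 0.000434783/0.000797856 ≈ 0.545.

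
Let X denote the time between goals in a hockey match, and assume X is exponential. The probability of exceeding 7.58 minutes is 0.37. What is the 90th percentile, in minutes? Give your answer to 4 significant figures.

17.55

e^(−λ·7.58) = 0.37 ⇒ λ = −ln(0.37)/7.58 = 0.131168.
90th percentile: 1 − e^(−λt) = 0.9, t = −ln(0.1)/λ = 17.5545 minutes.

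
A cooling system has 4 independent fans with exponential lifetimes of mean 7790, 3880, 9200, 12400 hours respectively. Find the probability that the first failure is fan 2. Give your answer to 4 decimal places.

0.4479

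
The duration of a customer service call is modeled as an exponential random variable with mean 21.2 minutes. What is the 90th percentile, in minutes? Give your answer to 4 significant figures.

48.81

The rate is λ = 1/21.2 = 0.0471698 per minute.
Set 1 − e^(−λt) = 0.9, so t = −ln(0.1)/λ = 2.3026/0.0471698 ≈ 48.8148 minutes.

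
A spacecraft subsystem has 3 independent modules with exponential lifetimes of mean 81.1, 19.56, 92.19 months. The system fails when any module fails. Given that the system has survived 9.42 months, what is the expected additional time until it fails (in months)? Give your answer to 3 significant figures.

13.5

First-failure rate Σλ = 1/81.1 + 1/19.56 + 1/92.19 = 0.0743024.
By memorylessness the expected residual is 1/Σλ = 13.4585 months, regardless of the 9.42 already elapsed.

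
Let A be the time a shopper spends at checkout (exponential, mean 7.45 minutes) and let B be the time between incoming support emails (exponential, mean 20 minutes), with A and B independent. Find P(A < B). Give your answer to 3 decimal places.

0.729

λ_1 = 1/7.45 = 0.134228, λ_2 = 1/20 = 0.05.
For independent exponentials, P(A < B) = λ_1/(λ_1+λ_2) = 0.134228/0.184228 ≈ 0.729.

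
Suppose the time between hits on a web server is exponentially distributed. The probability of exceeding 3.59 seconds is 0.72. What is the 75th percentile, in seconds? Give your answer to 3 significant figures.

e^(−λ·3.59) = 0.72 ⇒ λ = −ln(0.72)/3.59 = 0.0915053.
75th percentile: 1 − e^(−λt) = 0.75, t = −ln(0.25)/λ = 15.1499 seconds.

15.1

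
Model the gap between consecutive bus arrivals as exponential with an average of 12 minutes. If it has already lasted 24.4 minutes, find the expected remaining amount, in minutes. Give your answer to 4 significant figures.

12.00

The rate is λ = 1/12 = 0.0833333 per minute.
By memorylessness, the remaining amount past any threshold is again Exp(λ) with mean 1/λ = 12 minutes.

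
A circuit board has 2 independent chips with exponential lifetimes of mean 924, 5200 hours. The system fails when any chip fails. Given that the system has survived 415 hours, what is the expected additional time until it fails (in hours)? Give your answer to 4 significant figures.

First-failure rate Σλ = 1/924 + 1/5200 = 0.00127456.
By memorylessness the expected residual is 1/Σλ = 784.585 hours, regardless of the 415 already elapsed.

784.6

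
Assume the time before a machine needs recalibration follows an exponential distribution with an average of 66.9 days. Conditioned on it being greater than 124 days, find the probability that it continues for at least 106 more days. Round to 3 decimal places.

The rate is λ = 1/66.9 = 0.0149477 per day.
The exponential is memoryless, so the remaining time is again Exp(λ): the condition X > 124 is irrelevant.
P(X > 106) = e^(−1.5845) ≈ 0.205.

0.205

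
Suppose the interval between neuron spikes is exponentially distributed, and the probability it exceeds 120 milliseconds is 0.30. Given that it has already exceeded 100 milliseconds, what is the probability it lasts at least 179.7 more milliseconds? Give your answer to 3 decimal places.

0.165

From e^(−λ·120) = 0.30, λ = −ln(0.30)/120 = 0.0100331.
Memoryless: P(X > 100+179.7 | X > 100) = P(X > 179.7) = e^(−0.0100331·179.7) ≈ 0.165.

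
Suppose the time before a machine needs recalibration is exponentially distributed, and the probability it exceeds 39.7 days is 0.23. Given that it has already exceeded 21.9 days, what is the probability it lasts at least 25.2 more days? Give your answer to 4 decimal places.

From e^(−λ·39.7) = 0.23, λ = −ln(0.23)/39.7 = 0.0370195.
Memoryless: P(X > 21.9+25.2 | X > 21.9) = P(X > 25.2) = e^(−0.0370195·25.2) ≈ 0.3934.

0.3934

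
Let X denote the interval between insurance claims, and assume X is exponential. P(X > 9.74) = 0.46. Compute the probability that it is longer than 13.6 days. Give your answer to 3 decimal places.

0.338

e^(−λ·9.74) = 0.46 ⇒ λ = −ln(0.46)/9.74 = 0.0797257.
P(X > 13.6) = e^(−0.0797257·13.6) = e^(−1.0843) ≈ 0.338.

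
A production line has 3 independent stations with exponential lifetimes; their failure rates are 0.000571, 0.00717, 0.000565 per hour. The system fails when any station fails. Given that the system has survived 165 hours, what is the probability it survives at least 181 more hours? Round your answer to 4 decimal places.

0.2224

Time to first failure ~ Exp(Σλ) with Σλ = 0.008306.
By memorylessness, P(T > 165+181 | T > 165) = P(T > 181) = e^(−0.008306·181) ≈ 0.2224.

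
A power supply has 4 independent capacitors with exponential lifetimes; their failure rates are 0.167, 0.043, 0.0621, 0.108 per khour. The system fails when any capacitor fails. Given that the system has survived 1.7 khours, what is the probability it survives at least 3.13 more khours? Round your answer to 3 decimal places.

Time to first failure ~ Exp(Σλ) with Σλ = 0.3801.
By memorylessness, P(T > 1.7+3.13 | T > 1.7) = P(T > 3.13) = e^(−0.3801·3.13) ≈ 0.304.

0.304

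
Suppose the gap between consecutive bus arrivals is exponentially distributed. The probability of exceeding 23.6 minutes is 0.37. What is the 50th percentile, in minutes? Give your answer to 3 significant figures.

e^(−λ·23.6) = 0.37 ⇒ λ = −ln(0.37)/23.6 = 0.0421293.
50th percentile: 1 − e^(−λt) = 0.5, t = −ln(0.5)/λ = 16.4528 minutes.

16.5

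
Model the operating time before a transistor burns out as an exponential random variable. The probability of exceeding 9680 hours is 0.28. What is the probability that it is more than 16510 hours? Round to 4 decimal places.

0.1140

e^(−λ·9680) = 0.28 ⇒ λ = −ln(0.28)/9680 = 0.000131505.
P(X > 16510) = e^(−0.000131505·16510) = e^(−2.1711) ≈ 0.1140.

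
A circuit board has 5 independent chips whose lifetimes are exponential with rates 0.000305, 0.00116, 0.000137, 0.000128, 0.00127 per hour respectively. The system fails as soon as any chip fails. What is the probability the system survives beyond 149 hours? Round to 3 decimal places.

The time to first failure is exponential with rate Σλ = 0.000305 + 0.00116 + 0.000137 + 0.000128 + 0.00127 = 0.003.
P(min > 149) = e^(−0.003·149) = e^(−0.447) ≈ 0.640.

0.640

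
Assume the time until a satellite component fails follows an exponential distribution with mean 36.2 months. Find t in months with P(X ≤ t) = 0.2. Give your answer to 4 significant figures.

8.078

The rate is λ = 1/36.2 = 0.0276243 per month.
Set 1 − e^(−λt) = 0.2, so t = −ln(0.8)/λ = 0.22314/0.0276243 ≈ 8.0778 months.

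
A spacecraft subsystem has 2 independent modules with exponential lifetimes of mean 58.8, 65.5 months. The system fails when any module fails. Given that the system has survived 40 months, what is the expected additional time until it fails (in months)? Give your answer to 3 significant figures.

First-failure rate Σλ = 1/58.8 + 1/65.5 = 0.032274.
By memorylessness the expected residual is 1/Σλ = 30.9847 months, regardless of the 40 already elapsed.

31.0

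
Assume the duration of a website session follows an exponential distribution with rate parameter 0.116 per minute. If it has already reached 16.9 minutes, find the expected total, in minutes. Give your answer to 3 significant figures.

25.5

By memorylessness, E[X | X > 16.9] = 16.9 + 1/λ = 16.9 + 8.62069 = 25.5207 minutes.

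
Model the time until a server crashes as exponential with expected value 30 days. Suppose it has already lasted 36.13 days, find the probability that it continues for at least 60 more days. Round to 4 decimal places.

0.1353

The rate is λ = 1/30 = 0.0333333 per day.
The exponential is memoryless, so the remaining time is again Exp(λ): the condition X > 36.13 is irrelevant.
P(X > 60) = e^(−2) ≈ 0.1353.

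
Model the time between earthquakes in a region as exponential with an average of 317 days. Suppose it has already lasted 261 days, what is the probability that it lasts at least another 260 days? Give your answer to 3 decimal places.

0.440

The rate is λ = 1/317 = 0.00315457 per day.
By the memoryless property, P(X > 261+260 | X > 261) = P(X > 260).
P(X > 260) = e^(−0.82019) ≈ 0.440.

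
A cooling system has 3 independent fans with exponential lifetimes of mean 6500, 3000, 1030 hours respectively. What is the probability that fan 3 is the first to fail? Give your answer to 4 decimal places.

0.6659

Rates: λ_i = 1/mean_i → 0.000153846, 0.000333333, 0.000970874; Σλ = 0.00145805.
P(fan 3 first) = λ_3/Σλ = 0.000970874/0.00145805 ≈ 0.6659.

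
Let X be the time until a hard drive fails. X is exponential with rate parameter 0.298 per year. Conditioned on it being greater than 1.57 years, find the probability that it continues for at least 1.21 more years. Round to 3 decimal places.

P(X > s+t | X > s) = e^(−λ(s+t))/e^(−λs) = e^(−λt), independent of s = 1.57.
P(X > 1.21) = e^(−0.36058) ≈ 0.697.

0.697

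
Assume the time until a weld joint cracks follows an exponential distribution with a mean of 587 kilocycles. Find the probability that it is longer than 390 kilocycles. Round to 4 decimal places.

0.5146

The rate is λ = 1/587 = 0.00170358 per kilocycle.
P(X > 390) = e^(−λ·390) = e^(−0.6644) ≈ 0.5146.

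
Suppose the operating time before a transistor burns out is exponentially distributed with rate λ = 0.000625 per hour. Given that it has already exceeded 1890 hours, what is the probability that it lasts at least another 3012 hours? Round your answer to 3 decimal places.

0.152

The exponential is memoryless, so the remaining time is again Exp(λ): the condition X > 1890 is irrelevant.
P(X > 3012) = e^(−1.8825) ≈ 0.152.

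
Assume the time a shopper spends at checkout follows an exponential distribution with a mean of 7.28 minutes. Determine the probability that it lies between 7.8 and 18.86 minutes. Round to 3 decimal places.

The rate is λ = 1/7.28 = 0.137363 per minute.
P(7.8 < X < 18.86) = e^(−λ·7.8) − e^(−λ·18.86) = 0.34252 − 0.07497 ≈ 0.268.

0.268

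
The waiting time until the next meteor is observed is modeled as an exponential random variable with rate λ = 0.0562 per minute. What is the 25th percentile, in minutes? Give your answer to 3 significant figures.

Set 1 − e^(−λt) = 0.25, so t = −ln(0.75)/λ = 0.28768/0.0562 ≈ 5.1189 minutes.

5.12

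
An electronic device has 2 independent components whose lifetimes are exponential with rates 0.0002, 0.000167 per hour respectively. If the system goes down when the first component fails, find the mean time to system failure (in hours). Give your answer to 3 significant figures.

The time to first failure is exponential with rate Σλ = 0.0002 + 0.000167 = 0.000367.
E[min] = 1/Σλ = 1/0.000367 = 2724.8 hours.

2720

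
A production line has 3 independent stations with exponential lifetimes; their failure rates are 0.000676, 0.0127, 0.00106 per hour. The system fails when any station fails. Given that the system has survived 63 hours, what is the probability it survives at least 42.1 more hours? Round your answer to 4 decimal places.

Time to first failure ~ Exp(Σλ) with Σλ = 0.014436.
By memorylessness, P(T > 63+42.1 | T > 63) = P(T > 42.1) = e^(−0.014436·42.1) ≈ 0.5446.

0.5446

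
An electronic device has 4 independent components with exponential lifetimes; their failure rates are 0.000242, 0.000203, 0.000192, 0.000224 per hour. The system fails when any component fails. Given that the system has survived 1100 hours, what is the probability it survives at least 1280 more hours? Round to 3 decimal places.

0.332

Time to first failure ~ Exp(Σλ) with Σλ = 0.000861.
By memorylessness, P(T > 1100+1280 | T > 1100) = P(T > 1280) = e^(−0.000861·1280) ≈ 0.332.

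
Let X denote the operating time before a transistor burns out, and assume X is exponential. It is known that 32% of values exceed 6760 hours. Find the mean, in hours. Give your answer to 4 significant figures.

e^(−λ·6760) = 0.32 ⇒ λ = −ln(0.32)/6760 = 0.000168555.
Mean = 1/λ = 5932.77 hours.

5933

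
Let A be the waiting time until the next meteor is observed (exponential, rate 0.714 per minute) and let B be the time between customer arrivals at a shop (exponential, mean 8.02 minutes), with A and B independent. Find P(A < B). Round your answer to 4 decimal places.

λ_1 = 0.714, λ_2 = 1/8.02 = 0.124688.
For independent exponentials, P(A < B) = λ_1/(λ_1+λ_2) = 0.714/0.838688 ≈ 0.8513.

0.8513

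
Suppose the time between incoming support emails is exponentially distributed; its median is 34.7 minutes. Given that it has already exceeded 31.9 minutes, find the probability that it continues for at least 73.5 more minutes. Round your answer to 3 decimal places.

For an exponential, median = ln(2)/λ, so λ = ln 2 / 34.7 = 0.0199754 per minute.
The exponential is memoryless, so the remaining time is again Exp(λ): the condition X > 31.9 is irrelevant.
P(X > 73.5) = e^(−1.4682) ≈ 0.230.

0.230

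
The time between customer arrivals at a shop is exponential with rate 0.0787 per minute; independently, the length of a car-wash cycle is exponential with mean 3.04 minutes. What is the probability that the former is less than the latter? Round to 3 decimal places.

λ_1 = 0.0787, λ_2 = 1/3.04 = 0.328947.
For independent exponentials, P(the former < the latter) = λ_1/(λ_1+λ_2) = 0.0787/0.407647 ≈ 0.193.

0.193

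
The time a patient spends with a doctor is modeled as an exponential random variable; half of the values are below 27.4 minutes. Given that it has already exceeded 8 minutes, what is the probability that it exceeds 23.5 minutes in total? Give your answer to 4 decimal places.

For an exponential, median = ln(2)/λ, so λ = ln 2 / 27.4 = 0.0252973 per minute.
By the memoryless property, P(X > 8+15.5 | X > 8) = P(X > 15.5).
P(X > 15.5) = e^(−0.39211) ≈ 0.6756.

0.6756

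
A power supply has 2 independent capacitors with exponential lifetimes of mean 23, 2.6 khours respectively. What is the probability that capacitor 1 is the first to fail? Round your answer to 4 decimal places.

0.1016

Rates: λ_i = 1/mean_i → 0.0434783, 0.384615; Σλ = 0.428094.
P(capacitor 1 first) = λ_1/Σλ = 0.0434783/0.428094 ≈ 0.1016.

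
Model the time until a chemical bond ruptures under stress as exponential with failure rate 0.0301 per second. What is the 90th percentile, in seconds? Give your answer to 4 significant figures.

76.50

Set 1 − e^(−λt) = 0.9, so t = −ln(0.1)/λ = 2.3026/0.0301 ≈ 76.4978 seconds.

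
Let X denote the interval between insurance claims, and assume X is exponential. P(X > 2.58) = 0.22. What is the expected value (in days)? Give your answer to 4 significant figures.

e^(−λ·2.58) = 0.22 ⇒ λ = −ln(0.22)/2.58 = 0.586871.
Mean = 1/λ = 1.70395 days.

1.704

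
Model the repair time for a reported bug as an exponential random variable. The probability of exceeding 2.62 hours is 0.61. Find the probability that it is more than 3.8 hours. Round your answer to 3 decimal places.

e^(−λ·2.62) = 0.61 ⇒ λ = −ln(0.61)/2.62 = 0.188663.
P(X > 3.8) = e^(−0.188663·3.8) = e^(−0.71692) ≈ 0.488.

0.488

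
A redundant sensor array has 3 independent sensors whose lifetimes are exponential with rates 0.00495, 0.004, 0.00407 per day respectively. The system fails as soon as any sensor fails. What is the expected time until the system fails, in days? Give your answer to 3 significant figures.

The time to first failure is exponential with rate Σλ = 0.00495 + 0.004 + 0.00407 = 0.01302.
E[min] = 1/Σλ = 1/0.01302 = 76.8049 days.

76.8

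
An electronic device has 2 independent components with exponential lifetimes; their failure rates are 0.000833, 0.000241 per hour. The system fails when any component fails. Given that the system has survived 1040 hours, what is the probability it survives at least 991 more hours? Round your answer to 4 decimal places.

Time to first failure ~ Exp(Σλ) with Σλ = 0.001074.
By memorylessness, P(T > 1040+991 | T > 1040) = P(T > 991) = e^(−0.001074·991) ≈ 0.3450.

0.3450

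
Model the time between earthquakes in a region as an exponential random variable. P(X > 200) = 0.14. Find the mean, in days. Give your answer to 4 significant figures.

e^(−λ·200) = 0.14 ⇒ λ = −ln(0.14)/200 = 0.00983056.
Mean = 1/λ = 101.724 days.

101.7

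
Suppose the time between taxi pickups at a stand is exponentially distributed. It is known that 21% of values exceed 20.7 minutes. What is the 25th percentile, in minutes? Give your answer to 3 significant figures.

e^(−λ·20.7) = 0.21 ⇒ λ = −ln(0.21)/20.7 = 0.0753936.
25th percentile: 1 − e^(−λt) = 0.25, t = −ln(0.75)/λ = 3.81574 minutes.

3.82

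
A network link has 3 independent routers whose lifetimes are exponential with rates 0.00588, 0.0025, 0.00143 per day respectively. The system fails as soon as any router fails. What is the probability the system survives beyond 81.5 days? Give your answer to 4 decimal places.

The time to first failure is exponential with rate Σλ = 0.00588 + 0.0025 + 0.00143 = 0.00981.
P(min > 81.5) = e^(−0.00981·81.5) = e^(−0.79951) ≈ 0.4495.

0.4495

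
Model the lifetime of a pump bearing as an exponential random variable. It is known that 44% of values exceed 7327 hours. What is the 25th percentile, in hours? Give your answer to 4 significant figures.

e^(−λ·7327) = 0.44 ⇒ λ = −ln(0.44)/7327 = 0.000112049.
25th percentile: 1 − e^(−λt) = 0.25, t = −ln(0.75)/λ = 2567.47 hours.

2567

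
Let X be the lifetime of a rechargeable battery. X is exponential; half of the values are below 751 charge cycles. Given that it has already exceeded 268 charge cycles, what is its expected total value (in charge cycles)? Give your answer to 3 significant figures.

1350

For an exponential, median = ln(2)/λ, so λ = ln 2 / 751 = 0.000922966 per charge cycle.
By memorylessness, E[X | X > 268] = 268 + 1/λ = 268 + 1083.46 = 1351.46 charge cycles.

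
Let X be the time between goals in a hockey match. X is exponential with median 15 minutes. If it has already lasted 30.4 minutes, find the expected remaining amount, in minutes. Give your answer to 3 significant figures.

21.6

For an exponential, median = ln(2)/λ, so λ = ln 2 / 15 = 0.0462098 per minute.
By memorylessness, the remaining amount past any threshold is again Exp(λ) with mean 1/λ = 21.6404 minutes.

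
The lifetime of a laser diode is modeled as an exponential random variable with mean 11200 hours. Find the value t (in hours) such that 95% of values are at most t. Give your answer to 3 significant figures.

33600

The rate is λ = 1/11200 = 0.0000892857 per hour.
Set 1 − e^(−λt) = 0.95, so t = −ln(0.05)/λ = 2.9957/0.0000892857 ≈ 33552.2 hours.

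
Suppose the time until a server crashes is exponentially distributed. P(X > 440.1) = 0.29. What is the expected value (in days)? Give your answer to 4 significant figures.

355.5

e^(−λ·440.1) = 0.29 ⇒ λ = −ln(0.29)/440.1 = 0.00281271.
Mean = 1/λ = 355.529 days.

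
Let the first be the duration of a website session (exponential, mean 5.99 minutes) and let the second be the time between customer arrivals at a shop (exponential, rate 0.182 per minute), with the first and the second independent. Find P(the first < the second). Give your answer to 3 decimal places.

λ_1 = 1/5.99 = 0.166945, λ_2 = 0.182.
For independent exponentials, P(the first < the second) = λ_1/(λ_1+λ_2) = 0.166945/0.348945 ≈ 0.478.

0.478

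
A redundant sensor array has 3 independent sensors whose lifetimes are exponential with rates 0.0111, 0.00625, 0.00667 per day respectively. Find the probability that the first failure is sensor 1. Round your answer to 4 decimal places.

0.4621

The time to first failure is exponential with rate Σλ = 0.0111 + 0.00625 + 0.00667 = 0.02402.
P(sensor 1 first) = λ_1/Σλ = 0.0111/0.02402 ≈ 0.4621.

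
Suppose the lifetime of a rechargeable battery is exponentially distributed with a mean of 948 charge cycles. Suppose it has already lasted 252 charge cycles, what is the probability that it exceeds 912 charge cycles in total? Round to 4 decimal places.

0.4985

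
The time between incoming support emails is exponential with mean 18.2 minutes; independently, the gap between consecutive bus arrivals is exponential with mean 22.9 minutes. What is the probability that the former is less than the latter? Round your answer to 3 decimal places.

0.557

λ_1 = 1/18.2 = 0.0549451, λ_2 = 1/22.9 = 0.0436681.
For independent exponentials, P(the former < the latter) = λ_1/(λ_1+λ_2) = 0.0549451/0.0986132 ≈ 0.557.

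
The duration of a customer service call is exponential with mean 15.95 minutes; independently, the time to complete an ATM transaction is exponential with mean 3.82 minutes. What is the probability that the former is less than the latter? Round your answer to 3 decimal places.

0.193

λ_1 = 1/15.95 = 0.0626959, λ_2 = 1/3.82 = 0.26178.
For independent exponentials, P(the former < the latter) = λ_1/(λ_1+λ_2) = 0.0626959/0.324476 ≈ 0.193.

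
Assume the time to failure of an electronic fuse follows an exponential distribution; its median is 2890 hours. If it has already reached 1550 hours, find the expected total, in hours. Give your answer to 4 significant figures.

For an exponential, median = ln(2)/λ, so λ = ln 2 / 2890 = 0.000239843 per hour.
By memorylessness, E[X | X > 1550] = 1550 + 1/λ = 1550 + 4169.39 = 5719.39 hours.

5719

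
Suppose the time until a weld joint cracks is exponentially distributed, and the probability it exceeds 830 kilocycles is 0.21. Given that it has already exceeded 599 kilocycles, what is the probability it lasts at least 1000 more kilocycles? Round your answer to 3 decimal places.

From e^(−λ·830) = 0.21, λ = −ln(0.21)/830 = 0.0018803.
Memoryless: P(X > 599+1000 | X > 599) = P(X > 1000) = e^(−0.0018803·1000) ≈ 0.153.

0.153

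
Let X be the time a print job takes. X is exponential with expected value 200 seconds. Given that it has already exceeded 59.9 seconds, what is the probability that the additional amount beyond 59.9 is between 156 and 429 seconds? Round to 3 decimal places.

0.341

The rate is λ = 1/200 = 0.005 per second.
Memoryless: the residual past 59.9 is again Exp(λ).
P(156 < residual < 429) = e^(−λ·156) − e^(−λ·429) = 0.45841 − 0.11707 ≈ 0.341.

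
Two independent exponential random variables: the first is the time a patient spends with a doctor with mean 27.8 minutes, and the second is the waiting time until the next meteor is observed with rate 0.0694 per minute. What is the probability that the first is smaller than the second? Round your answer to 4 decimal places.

0.3414

λ_1 = 1/27.8 = 0.0359712, λ_2 = 0.0694.
For independent exponentials, P(the first < the second) = λ_1/(λ_1+λ_2) = 0.0359712/0.105371 ≈ 0.3414.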